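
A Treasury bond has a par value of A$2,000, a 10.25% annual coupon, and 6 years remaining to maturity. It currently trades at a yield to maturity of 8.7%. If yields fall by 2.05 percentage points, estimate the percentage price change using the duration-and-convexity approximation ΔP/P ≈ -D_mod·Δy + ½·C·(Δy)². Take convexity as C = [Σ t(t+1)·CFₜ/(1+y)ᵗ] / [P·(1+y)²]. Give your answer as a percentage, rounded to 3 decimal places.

With y = 0.087:
  t   CF        PV=CF/(1+0.087)^t    t·PV        t(t+1)·PV
  1       205.00       188.5925       188.5925         377.1849
  2       205.00       173.4981       346.9962       1,040.9887
  3       205.00       159.6119       478.8357       1,915.3426
  4       205.00       146.8371       587.3482       2,936.7412
  5       205.00       135.0847       675.4235       4,052.5408
  6     2,205.00     1,336.6919     8,020.1516      56,141.0615
  Σ                  2,140.3162    10,297.3477      66,463.8598
P = 2,140.3162; D_Mac = 4.81113 yrs; D_mod = 4.42607 yrs; C = 26.28140.
Duration effect: -4.42607 × (-0.0205) = +0.090734
Convexity effect: 0.5 × 26.28140 × (-0.0205)² = +0.0055224
ΔP/P ≈ +0.090734 + 0.0055224 = +0.096257 = +9.6257%.

+9.626%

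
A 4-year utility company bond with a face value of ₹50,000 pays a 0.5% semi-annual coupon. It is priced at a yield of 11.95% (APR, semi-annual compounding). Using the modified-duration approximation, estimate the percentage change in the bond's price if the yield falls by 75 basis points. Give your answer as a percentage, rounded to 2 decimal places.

+2.80%

Periodic yield y = 0.05975. Modified duration first:
  t   CF        PV=CF/(1+0.05975)^t    t·PV
  1       125.00       117.9523       117.9523
  2       125.00       111.3020       222.6041
  3       125.00       105.0267       315.0801
  4       125.00        99.1052       396.4207
  5       125.00        93.5175       467.5875
  6       125.00        88.2449       529.4692
  7       125.00        83.2695       582.8866
  8    50,125.00    31,508.4460   252,067.5677
  Σ                 32,206.8641   254,699.5682
P = 32,206.8641; D_Mac = 7.90824 half-year periods = 3.95412 yrs; D_mod = 3.95412/(1+0.05975) = 3.73118 yrs.
ΔP/P ≈ -D_mod · Δy = -3.73118 × (-0.0075) = +0.027984 = +2.7984%.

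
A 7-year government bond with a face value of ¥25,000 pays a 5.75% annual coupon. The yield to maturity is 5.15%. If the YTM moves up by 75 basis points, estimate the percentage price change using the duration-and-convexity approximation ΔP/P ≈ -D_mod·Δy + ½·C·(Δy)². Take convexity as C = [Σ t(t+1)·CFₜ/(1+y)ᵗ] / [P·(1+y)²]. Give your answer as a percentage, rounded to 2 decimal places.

With y = 0.0515:
  t   CF        PV=CF/(1+0.0515)^t    t·PV        t(t+1)·PV
  1     1,437.50     1,367.0946     1,367.0946       2,734.1893
  2     1,437.50     1,300.1375     2,600.2751       7,800.8253
  3     1,437.50     1,236.4599     3,709.3796      14,837.5183
  4     1,437.50     1,175.9010     4,703.6038      23,518.0192
  5     1,437.50     1,118.3081     5,591.5405      33,549.2428
  6     1,437.50     1,063.5360     6,381.2159      44,668.5116
  7    26,437.50    18,601.8203   130,212.7424   1,041,701.9391
  Σ                 25,863.2574   154,565.8519   1,168,810.2455
P = 25,863.2574; D_Mac = 5.97627 yrs; D_mod = 5.68357 yrs; C = 40.87354.
Duration effect: -5.68357 × (+0.0075) = -0.042627
Convexity effect: 0.5 × 40.87354 × (0.0075)² = +0.0011496
ΔP/P ≈ -0.042627 + 0.0011496 = -0.041477 = -4.1477%.

-4.15%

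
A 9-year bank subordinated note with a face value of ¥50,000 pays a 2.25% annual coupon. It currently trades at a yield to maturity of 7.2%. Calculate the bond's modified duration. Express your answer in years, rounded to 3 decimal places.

Periodic yield y = 0.072. First find Macaulay duration:
  t   CF        PV=CF/(1+0.072)^t    t·PV
  1     1,125.00     1,049.4403     1,049.4403
  2     1,125.00       978.9555     1,957.9110
  3     1,125.00       913.2048     2,739.6143
  4     1,125.00       851.8701     3,407.4804
  5     1,125.00       794.6550     3,973.2748
  6     1,125.00       741.2826     4,447.6956
  7     1,125.00       691.4950     4,840.4648
  8     1,125.00       645.0513     5,160.4102
  9    51,125.00    27,345.1464   246,106.3176
  Σ                 34,011.1009   273,682.6090
P = 34,011.1009; Macaulay duration = 273,682.6090 / 34,011.1009 = 8.04686 years.
Modified duration = D_Mac / (1 + y) = 8.04686 / 1.072 = 7.50640 years.

7.506 years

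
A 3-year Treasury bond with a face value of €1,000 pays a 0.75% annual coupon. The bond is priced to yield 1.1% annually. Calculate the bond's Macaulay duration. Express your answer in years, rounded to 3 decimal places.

Periodic yield y = 0.011. Discount each cash flow and weight by its year:
  t   CF        PV=CF/(1+0.011)^t    t·PV
  1         7.50         7.4184         7.4184
  2         7.50         7.3377        14.6754
  3     1,007.50       974.9708     2,924.9123
  Σ                    989.7268     2,947.0060
Price P = Σ PV = 989.7268.
Macaulay duration = Σ(t·PV) / P = 2,947.0060 / 989.7268 = 2.97760 years.

2.978 years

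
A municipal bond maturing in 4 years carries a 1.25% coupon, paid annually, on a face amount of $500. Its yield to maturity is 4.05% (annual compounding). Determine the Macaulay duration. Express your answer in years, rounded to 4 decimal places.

Periodic yield y = 0.0405. Discount each cash flow and weight by its year:
  t   CF        PV=CF/(1+0.0405)^t    t·PV
  1         6.25         6.0067         6.0067
  2         6.25         5.7729        11.5458
  3         6.25         5.5482        16.6447
  4       506.25       431.9134     1,727.6537
  Σ                    449.2413     1,761.8509
Price P = Σ PV = 449.2413.
Macaulay duration = Σ(t·PV) / P = 1,761.8509 / 449.2413 = 3.92184 years.

3.9218 years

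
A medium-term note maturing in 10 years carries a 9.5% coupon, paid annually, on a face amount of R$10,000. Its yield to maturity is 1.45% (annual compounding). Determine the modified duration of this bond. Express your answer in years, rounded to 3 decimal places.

Periodic yield y = 0.0145. First find Macaulay duration:
  t   CF        PV=CF/(1+0.0145)^t    t·PV
  1       950.00       936.4219       936.4219
  2       950.00       923.0378     1,846.0757
  3       950.00       909.8451     2,729.5352
  4       950.00       896.8409     3,587.3636
  5       950.00       884.0226     4,420.1128
  6       950.00       871.3874     5,228.3247
  7       950.00       858.9329     6,012.5304
  8       950.00       846.6564     6,773.2512
  9       950.00       834.5553     7,510.9981
  10   10,950.00     9,481.8615    94,818.6146
  Σ                 17,443.5618   133,863.2281
P = 17,443.5618; Macaulay duration = 133,863.2281 / 17,443.5618 = 7.67408 years.
Modified duration = D_Mac / (1 + y) = 7.67408 / 1.0145 = 7.56439 years.

7.564 years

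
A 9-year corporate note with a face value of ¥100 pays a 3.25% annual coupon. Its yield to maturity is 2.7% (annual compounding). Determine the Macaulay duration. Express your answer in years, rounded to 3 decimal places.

7.973 years

Periodic yield y = 0.027. Discount each cash flow and weight by its year:
  t   CF        PV=CF/(1+0.027)^t    t·PV
  1         3.25         3.1646         3.1646
  2         3.25         3.0814         6.1627
  3         3.25         3.0004         9.0011
  4         3.25         2.9215        11.6859
  5         3.25         2.8447        14.2233
  6         3.25         2.7699        16.6193
  7         3.25         2.6971        18.8794
  8         3.25         2.6262        21.0092
  9       103.25        81.2374       731.1367
  Σ                    104.3429       831.8821
Price P = Σ PV = 104.3429.
Macaulay duration = Σ(t·PV) / P = 831.8821 / 104.3429 = 7.97258 years.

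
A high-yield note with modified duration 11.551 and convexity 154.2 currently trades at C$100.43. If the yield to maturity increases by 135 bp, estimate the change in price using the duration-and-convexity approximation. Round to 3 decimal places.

Duration effect: -D_mod·Δy = -11.551 × (+0.0135) = -0.1559385
Convexity effect: ½·C·(Δy)² = 0.5 × 154.2 × (0.0135)² = +0.014051475
ΔP/P ≈ -0.1559385 + 0.014051475 = -0.141887025
ΔP ≈ 100.43 × (-0.141887025) = -14.24971392075.

-C$14.250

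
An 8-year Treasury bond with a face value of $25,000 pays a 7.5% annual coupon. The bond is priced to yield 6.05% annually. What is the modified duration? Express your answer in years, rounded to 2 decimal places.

Periodic yield y = 0.0605. First find Macaulay duration:
  t   CF        PV=CF/(1+0.0605)^t    t·PV
  1     1,875.00     1,768.0339     1,768.0339
  2     1,875.00     1,667.1702     3,334.3403
  3     1,875.00     1,572.0605     4,716.1815
  4     1,875.00     1,482.3767     5,929.5068
  5     1,875.00     1,397.8092     6,989.0462
  6     1,875.00     1,318.0662     7,908.3974
  7     1,875.00     1,242.8725     8,700.1072
  8    26,875.00    16,798.2132   134,385.7060
  Σ                 27,246.6025   173,731.3193
P = 27,246.6025; Macaulay duration = 173,731.3193 / 27,246.6025 = 6.37626 years.
Modified duration = D_Mac / (1 + y) = 6.37626 / 1.0605 = 6.01250 years.

6.01 years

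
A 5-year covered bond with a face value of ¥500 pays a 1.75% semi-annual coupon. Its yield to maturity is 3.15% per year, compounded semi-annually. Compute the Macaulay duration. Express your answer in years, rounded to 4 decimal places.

Periodic yield y = 0.01575. Discount each cash flow and weight by its period:
  t   CF        PV=CF/(1+0.01575)^t    t·PV
  1        4.375         4.3072         4.3072
  2        4.375         4.2404         8.4808
  3        4.375         4.1746        12.5239
  4        4.375         4.1099        16.4396
  5        4.375         4.0462        20.2308
  6        4.375         3.9834        23.9006
  7        4.375         3.9217        27.4516
  8        4.375         3.8609        30.8868
  9        4.375         3.8010        34.2089
  10     504.375       431.4051     4,314.0507
  Σ                    467.8502     4,492.4808
Price P = Σ PV = 467.8502.
Macaulay duration = Σ(t·PV) / P = 4,492.4808 / 467.8502 = 9.60239 half-year periods.
In years: 9.60239 / 2 = 4.80120 years.

4.8012 years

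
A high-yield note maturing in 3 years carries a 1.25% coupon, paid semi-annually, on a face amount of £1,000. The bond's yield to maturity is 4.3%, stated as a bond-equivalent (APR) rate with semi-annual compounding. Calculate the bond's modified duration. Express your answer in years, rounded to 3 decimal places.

2.889 years

Periodic yield y = 0.0215. First find Macaulay duration:
  t   CF        PV=CF/(1+0.0215)^t    t·PV
  1         6.25         6.1185         6.1185
  2         6.25         5.9897        11.9794
  3         6.25         5.8636        17.5908
  4         6.25         5.7402        22.9608
  5         6.25         5.6194        28.0969
  6     1,006.25       885.6776     5,314.0657
  Σ                    915.0089     5,400.8120
P = 915.0089; Macaulay duration = 5,400.8120 / 915.0089 = 5.90247 half-year periods = 2.95123 years.
Modified duration = D_Mac / (1 + y) = 2.95123 / 1.0215 = 2.88912 years.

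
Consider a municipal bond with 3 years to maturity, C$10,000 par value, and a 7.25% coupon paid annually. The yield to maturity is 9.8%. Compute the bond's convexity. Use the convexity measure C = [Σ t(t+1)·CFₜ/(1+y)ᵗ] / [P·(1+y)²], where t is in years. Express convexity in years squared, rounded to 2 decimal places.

9.05

With y = 0.098:
  t   CF        PV=CF/(1+0.098)^t    t·PV        t(t+1)·PV
  1       725.00       660.2914       660.2914       1,320.5829
  2       725.00       601.3583     1,202.7166       3,608.1499
  3    10,725.00     8,101.9635    24,305.8904      97,223.5616
  Σ                  9,363.6132    26,168.8985     102,152.2944
P = 9,363.6132.
Convexity = Σ t(t+1)·PV / [P·(1+y)²] = 102,152.2944 / (9,363.6132 × 1.205604) = 9.04899.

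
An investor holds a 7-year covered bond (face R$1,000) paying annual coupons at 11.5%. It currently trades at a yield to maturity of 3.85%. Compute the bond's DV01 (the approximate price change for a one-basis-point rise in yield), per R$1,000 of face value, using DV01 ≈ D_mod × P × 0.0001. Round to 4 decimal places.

Periodic yield y = 0.0385.
  t   CF        PV=CF/(1+0.0385)^t    t·PV
  1       115.00       110.7366       110.7366
  2       115.00       106.6313       213.2627
  3       115.00       102.6782       308.0347
  4       115.00        98.8717       395.4867
  5       115.00        95.2062       476.0311
  6       115.00        91.6767       550.0600
  7     1,115.00       855.9125     5,991.3874
  Σ                  1,461.7132     8,044.9992
P = 1,461.7132; D_Mac = 5.50381 yrs; D_mod = 5.29977 yrs.
DV01 ≈ 5.29977 × 1,461.7132 × 0.0001 = 0.774675.

R$0.7747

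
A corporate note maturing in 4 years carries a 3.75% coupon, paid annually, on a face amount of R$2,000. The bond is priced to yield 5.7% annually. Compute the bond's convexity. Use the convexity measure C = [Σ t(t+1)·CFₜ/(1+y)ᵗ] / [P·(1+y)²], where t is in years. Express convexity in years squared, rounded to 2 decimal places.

16.59

With y = 0.057:
  t   CF        PV=CF/(1+0.057)^t    t·PV        t(t+1)·PV
  1        75.00        70.9555        70.9555         141.9111
  2        75.00        67.1292       134.2583         402.7750
  3        75.00        63.5092       190.5275         762.1098
  4     2,075.00     1,662.3335     6,649.3339      33,246.6696
  Σ                  1,863.9273     7,045.0752      34,553.4655
P = 1,863.9273.
Convexity = Σ t(t+1)·PV / [P·(1+y)²] = 34,553.4655 / (1,863.9273 × 1.117249) = 16.59253.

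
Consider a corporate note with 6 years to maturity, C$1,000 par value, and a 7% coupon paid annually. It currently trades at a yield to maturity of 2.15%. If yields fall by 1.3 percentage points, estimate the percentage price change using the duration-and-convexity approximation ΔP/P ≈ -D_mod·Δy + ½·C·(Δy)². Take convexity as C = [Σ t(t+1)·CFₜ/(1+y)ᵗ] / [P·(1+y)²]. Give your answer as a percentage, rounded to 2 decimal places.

+6.92%

With y = 0.0215:
  t   CF        PV=CF/(1+0.0215)^t    t·PV        t(t+1)·PV
  1        70.00        68.5267        68.5267         137.0534
  2        70.00        67.0844       134.1687         402.5062
  3        70.00        65.6724       197.0172         788.0689
  4        70.00        64.2902       257.1607       1,285.8033
  5        70.00        62.9370       314.6851       1,888.1106
  6     1,070.00       941.7889     5,650.7332      39,555.1324
  Σ                  1,270.2995     6,622.2916      44,056.6748
P = 1,270.2995; D_Mac = 5.21317 yrs; D_mod = 5.10345 yrs; C = 33.23754.
Duration effect: -5.10345 × (-0.013) = +0.066345
Convexity effect: 0.5 × 33.23754 × (-0.013)² = +0.0028086
ΔP/P ≈ +0.066345 + 0.0028086 = +0.069153 = +6.9153%.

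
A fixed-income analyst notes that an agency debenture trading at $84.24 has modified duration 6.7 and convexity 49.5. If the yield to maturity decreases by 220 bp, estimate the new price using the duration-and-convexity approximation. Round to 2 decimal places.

$97.67

Duration effect: -D_mod·Δy = -6.7 × (-0.022) = +0.147400
Convexity effect: ½·C·(Δy)² = 0.5 × 49.5 × (-0.022)² = +0.0119790
ΔP/P ≈ +0.147400 + 0.0119790 = +0.159379
New price ≈ 84.24 × (1 + 0.159379) = 97.66608696.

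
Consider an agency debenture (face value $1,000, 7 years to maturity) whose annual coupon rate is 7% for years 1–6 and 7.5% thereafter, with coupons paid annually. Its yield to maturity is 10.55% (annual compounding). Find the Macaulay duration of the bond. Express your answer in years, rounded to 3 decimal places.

5.634 years

Periodic yield y = 0.1055. Discount each cash flow and weight by its year:
  t   CF        PV=CF/(1+0.1055)^t    t·PV
  1        70.00        63.3198        63.3198
  2        70.00        57.2770       114.5541
  3        70.00        51.8110       155.4329
  4        70.00        46.8666       187.4662
  5        70.00        42.3940       211.9700
  6        70.00        38.3483       230.0895
  7     1,075.00       532.7178     3,729.0248
  Σ                    832.7344     4,691.8573
Price P = Σ PV = 832.7344.
Macaulay duration = Σ(t·PV) / P = 4,691.8573 / 832.7344 = 5.63428 years.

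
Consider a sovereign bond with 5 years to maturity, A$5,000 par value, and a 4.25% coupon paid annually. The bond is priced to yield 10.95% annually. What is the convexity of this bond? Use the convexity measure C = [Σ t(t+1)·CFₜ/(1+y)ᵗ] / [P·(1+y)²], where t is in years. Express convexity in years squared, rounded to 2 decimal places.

21.41

With y = 0.1095:
  t   CF        PV=CF/(1+0.1095)^t    t·PV        t(t+1)·PV
  1       212.50       191.5277       191.5277         383.0554
  2       212.50       172.6253       345.2505       1,035.7515
  3       212.50       155.5883       466.7650       1,867.0599
  4       212.50       140.2328       560.9313       2,804.6567
  5     5,212.50     3,100.3415    15,501.7076      93,010.2453
  Σ                  3,760.3156    17,066.1821      99,100.7689
P = 3,760.3156.
Convexity = Σ t(t+1)·PV / [P·(1+y)²] = 99,100.7689 / (3,760.3156 × 1.230990) = 21.40909.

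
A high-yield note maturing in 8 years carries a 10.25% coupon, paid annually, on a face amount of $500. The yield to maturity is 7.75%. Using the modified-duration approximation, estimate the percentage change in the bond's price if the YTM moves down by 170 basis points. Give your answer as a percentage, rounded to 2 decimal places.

Periodic yield y = 0.0775. Modified duration first:
  t   CF        PV=CF/(1+0.0775)^t    t·PV
  1        51.25        47.5638        47.5638
  2        51.25        44.1427        88.2855
  3        51.25        40.9677       122.9032
  4        51.25        38.0211       152.0844
  5        51.25        35.2864       176.4320
  6        51.25        32.7484       196.4904
  7        51.25        30.3930       212.7507
  8       551.25       303.3964     2,427.1709
  Σ                    572.5195     3,423.6810
P = 572.5195; D_Mac = 5.98002 yrs; D_mod = 5.98002/(1+0.0775) = 5.54991 yrs.
ΔP/P ≈ -D_mod · Δy = -5.54991 × (-0.017) = +0.094348 = +9.4348%.

+9.43%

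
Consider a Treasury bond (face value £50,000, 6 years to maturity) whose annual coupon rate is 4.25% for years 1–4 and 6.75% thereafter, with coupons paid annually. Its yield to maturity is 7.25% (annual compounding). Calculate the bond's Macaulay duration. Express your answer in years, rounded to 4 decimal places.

5.3711 years

Periodic yield y = 0.0725. Discount each cash flow and weight by its year:
  t   CF        PV=CF/(1+0.0725)^t    t·PV
  1     2,125.00     1,981.3520     1,981.3520
  2     2,125.00     1,847.4144     3,694.8289
  3     2,125.00     1,722.5309     5,167.5928
  4     2,125.00     1,606.0895     6,424.3578
  5     3,375.00     2,378.4130    11,892.0651
  6    53,375.00    35,071.4792   210,428.8750
  Σ                 44,607.2790   239,589.0715
Price P = Σ PV = 44,607.2790.
Macaulay duration = Σ(t·PV) / P = 239,589.0715 / 44,607.2790 = 5.37108 years.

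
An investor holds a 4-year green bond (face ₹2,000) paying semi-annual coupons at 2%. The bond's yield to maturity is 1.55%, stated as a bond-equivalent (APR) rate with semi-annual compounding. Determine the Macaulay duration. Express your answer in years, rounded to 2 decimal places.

3.87 years

Periodic yield y = 0.00775. Discount each cash flow and weight by its period:
  t   CF        PV=CF/(1+0.00775)^t    t·PV
  1        20.00        19.8462        19.8462
  2        20.00        19.6936        39.3871
  3        20.00        19.5421        58.6263
  4        20.00        19.3918        77.5673
  5        20.00        19.2427        96.2135
  6        20.00        19.0947       114.5683
  7        20.00        18.9479       132.6351
  8     2,020.00     1,899.0173    15,192.1382
  Σ                  2,034.7763    15,730.9820
Price P = Σ PV = 2,034.7763.
Macaulay duration = Σ(t·PV) / P = 15,730.9820 / 2,034.7763 = 7.73106 half-year periods.
In years: 7.73106 / 2 = 3.86553 years.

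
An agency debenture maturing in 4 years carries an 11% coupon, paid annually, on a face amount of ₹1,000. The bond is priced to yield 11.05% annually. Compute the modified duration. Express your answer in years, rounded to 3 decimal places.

3.101 years

Periodic yield y = 0.1105. First find Macaulay duration:
  t   CF        PV=CF/(1+0.1105)^t    t·PV
  1       110.00        99.0545        99.0545
  2       110.00        89.1981       178.3962
  3       110.00        80.3225       240.9674
  4     1,110.00       729.8754     2,919.5016
  Σ                    998.4504     3,437.9196
P = 998.4504; Macaulay duration = 3,437.9196 / 998.4504 = 3.44326 years.
Modified duration = D_Mac / (1 + y) = 3.44326 / 1.1105 = 3.10064 years.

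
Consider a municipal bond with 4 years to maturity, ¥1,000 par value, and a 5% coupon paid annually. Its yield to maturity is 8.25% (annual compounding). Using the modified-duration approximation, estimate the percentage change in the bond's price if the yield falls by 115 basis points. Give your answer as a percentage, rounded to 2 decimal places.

Periodic yield y = 0.0825. Modified duration first:
  t   CF        PV=CF/(1+0.0825)^t    t·PV
  1        50.00        46.1894        46.1894
  2        50.00        42.6692        85.3383
  3        50.00        39.4172       118.2517
  4     1,050.00       764.6764     3,058.7055
  Σ                    892.9522     3,308.4850
P = 892.9522; D_Mac = 3.70511 yrs; D_mod = 3.70511/(1+0.0825) = 3.42273 yrs.
ΔP/P ≈ -D_mod · Δy = -3.42273 × (-0.0115) = +0.039361 = +3.9361%.

+3.94%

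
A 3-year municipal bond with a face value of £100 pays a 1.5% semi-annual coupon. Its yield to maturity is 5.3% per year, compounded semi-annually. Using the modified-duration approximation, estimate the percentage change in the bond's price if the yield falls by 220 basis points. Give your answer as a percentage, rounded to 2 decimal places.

Periodic yield y = 0.0265. Modified duration first:
  t   CF        PV=CF/(1+0.0265)^t    t·PV
  1         0.75         0.7306         0.7306
  2         0.75         0.7118         1.4236
  3         0.75         0.6934         2.0802
  4         0.75         0.6755         2.7020
  5         0.75         0.6581         3.2903
  6       100.75        86.1175       516.7049
  Σ                     89.5869       526.9316
P = 89.5869; D_Mac = 5.88180 half-year periods = 2.94090 yrs; D_mod = 2.94090/(1+0.0265) = 2.86498 yrs.
ΔP/P ≈ -D_mod · Δy = -2.86498 × (-0.022) = +0.063029 = +6.3029%.

+6.30%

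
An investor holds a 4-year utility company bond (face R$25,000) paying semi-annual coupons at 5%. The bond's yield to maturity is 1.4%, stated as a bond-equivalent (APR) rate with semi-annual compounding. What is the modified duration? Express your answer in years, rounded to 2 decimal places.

Periodic yield y = 0.007. First find Macaulay duration:
  t   CF        PV=CF/(1+0.007)^t    t·PV
  1       625.00       620.6554       620.6554
  2       625.00       616.3410     1,232.6820
  3       625.00       612.0566     1,836.1699
  4       625.00       607.8020     2,431.2081
  5       625.00       603.5770     3,017.8849
  6       625.00       599.3813     3,596.2878
  7       625.00       595.2148     4,166.5036
  8    25,625.00    24,234.1677   193,873.3419
  Σ                 28,489.1959   210,774.7337
P = 28,489.1959; Macaulay duration = 210,774.7337 / 28,489.1959 = 7.39841 half-year periods = 3.69920 years.
Modified duration = D_Mac / (1 + y) = 3.69920 / 1.007 = 3.67349 years.

3.67 years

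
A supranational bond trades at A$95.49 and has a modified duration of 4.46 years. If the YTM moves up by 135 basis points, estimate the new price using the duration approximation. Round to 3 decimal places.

A$89.741

Duration approximation: ΔP/P ≈ -D_mod · Δy = -4.46 × (+0.0135) = -0.060210.
New price ≈ 95.49 × (1 - 0.060210) = 89.7405471.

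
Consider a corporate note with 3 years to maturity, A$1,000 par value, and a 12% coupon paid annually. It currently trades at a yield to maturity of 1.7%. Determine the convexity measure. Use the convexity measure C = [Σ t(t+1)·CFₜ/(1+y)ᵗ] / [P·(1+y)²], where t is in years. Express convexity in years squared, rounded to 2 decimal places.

With y = 0.017:
  t   CF        PV=CF/(1+0.017)^t    t·PV        t(t+1)·PV
  1       120.00       117.9941       117.9941         235.9882
  2       120.00       116.0217       232.0435         696.1304
  3     1,120.00     1,064.7684     3,194.3053      12,777.2211
  Σ                  1,298.7843     3,544.3428      13,709.3397
P = 1,298.7843.
Convexity = Σ t(t+1)·PV / [P·(1+y)²] = 13,709.3397 / (1,298.7843 × 1.034289) = 10.20558.

10.21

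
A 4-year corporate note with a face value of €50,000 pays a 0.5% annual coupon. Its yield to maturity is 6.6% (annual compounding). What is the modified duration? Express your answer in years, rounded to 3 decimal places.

Periodic yield y = 0.066. First find Macaulay duration:
  t   CF        PV=CF/(1+0.066)^t    t·PV
  1       250.00       234.5216       234.5216
  2       250.00       220.0015       440.0030
  3       250.00       206.3804       619.1411
  4    50,250.00    38,914.1230   155,656.4920
  Σ                 39,575.0264   156,950.1577
P = 39,575.0264; Macaulay duration = 156,950.1577 / 39,575.0264 = 3.96589 years.
Modified duration = D_Mac / (1 + y) = 3.96589 / 1.066 = 3.72035 years.

3.720 years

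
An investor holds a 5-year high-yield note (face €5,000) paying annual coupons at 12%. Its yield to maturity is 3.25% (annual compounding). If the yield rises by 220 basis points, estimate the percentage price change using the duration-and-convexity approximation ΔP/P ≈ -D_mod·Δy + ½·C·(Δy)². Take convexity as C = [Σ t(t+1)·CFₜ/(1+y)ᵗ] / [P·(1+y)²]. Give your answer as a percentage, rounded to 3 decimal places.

With y = 0.0325:
  t   CF        PV=CF/(1+0.0325)^t    t·PV        t(t+1)·PV
  1       600.00       581.1138       581.1138       1,162.2276
  2       600.00       562.8221     1,125.6442       3,376.9325
  3       600.00       545.1061     1,635.3184       6,541.2736
  4       600.00       527.9478     2,111.7913      10,558.9566
  5     5,600.00     4,772.4098    23,862.0488     143,172.2929
  Σ                  6,989.3996    29,315.9165     164,811.6832
P = 6,989.3996; D_Mac = 4.19434 yrs; D_mod = 4.06231 yrs; C = 22.11913.
Duration effect: -4.06231 × (+0.022) = -0.089371
Convexity effect: 0.5 × 22.11913 × (0.022)² = +0.0053528
ΔP/P ≈ -0.089371 + 0.0053528 = -0.084018 = -8.4018%.

-8.402%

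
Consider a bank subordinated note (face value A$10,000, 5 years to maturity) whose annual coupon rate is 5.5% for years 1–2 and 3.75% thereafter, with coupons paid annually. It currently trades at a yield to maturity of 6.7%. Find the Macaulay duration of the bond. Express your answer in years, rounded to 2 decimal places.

Periodic yield y = 0.067. Discount each cash flow and weight by its year:
  t   CF        PV=CF/(1+0.067)^t    t·PV
  1       550.00       515.4639       515.4639
  2       550.00       483.0965       966.1929
  3       375.00       308.7010       926.1029
  4       375.00       289.3168     1,157.2670
  5    10,375.00     7,501.8091    37,509.0455
  Σ                  9,098.3872    41,074.0723
Price P = Σ PV = 9,098.3872.
Macaulay duration = Σ(t·PV) / P = 41,074.0723 / 9,098.3872 = 4.51443 years.

4.51 years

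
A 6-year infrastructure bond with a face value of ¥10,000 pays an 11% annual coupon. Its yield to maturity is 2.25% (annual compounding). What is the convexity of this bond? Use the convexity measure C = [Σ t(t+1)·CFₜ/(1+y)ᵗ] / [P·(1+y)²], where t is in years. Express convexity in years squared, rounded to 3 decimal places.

30.792

With y = 0.0225:
  t   CF        PV=CF/(1+0.0225)^t    t·PV        t(t+1)·PV
  1     1,100.00     1,075.7946     1,075.7946       2,151.5892
  2     1,100.00     1,052.1219     2,104.2438       6,312.7313
  3     1,100.00     1,028.9701     3,086.9102      12,347.6406
  4     1,100.00     1,006.3277     4,025.3107      20,126.5536
  5     1,100.00       984.1835     4,920.9177      29,525.5065
  6    11,100.00     9,712.7694    58,276.6165     407,936.3156
  Σ                 14,860.1672    73,489.7935     478,400.3368
P = 14,860.1672.
Convexity = Σ t(t+1)·PV / [P·(1+y)²] = 478,400.3368 / (14,860.1672 × 1.045506) = 30.79223.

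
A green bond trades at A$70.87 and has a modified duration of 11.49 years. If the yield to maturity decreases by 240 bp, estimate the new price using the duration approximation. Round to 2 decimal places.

A$90.41

Duration approximation: ΔP/P ≈ -D_mod · Δy = -11.49 × (-0.024) = +0.275760.
New price ≈ 70.87 × (1 + 0.275760) = 90.4131112.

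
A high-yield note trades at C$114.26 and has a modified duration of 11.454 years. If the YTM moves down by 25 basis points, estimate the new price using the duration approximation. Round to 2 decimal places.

C$117.53

Duration approximation: ΔP/P ≈ -D_mod · Δy = -11.454 × (-0.0025) = +0.028635.
New price ≈ 114.26 × (1 + 0.028635) = 117.5318351.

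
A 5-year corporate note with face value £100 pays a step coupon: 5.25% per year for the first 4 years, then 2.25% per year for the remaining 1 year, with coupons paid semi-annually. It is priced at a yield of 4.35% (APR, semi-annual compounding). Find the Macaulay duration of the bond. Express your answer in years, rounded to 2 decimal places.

Periodic yield y = 0.02175. Discount each cash flow and weight by its period:
  t   CF        PV=CF/(1+0.02175)^t    t·PV
  1        2.625         2.5691         2.5691
  2        2.625         2.5144         5.0289
  3        2.625         2.4609         7.3827
  4        2.625         2.4085         9.6341
  5        2.625         2.3573        11.7863
  6        2.625         2.3071        13.8424
  7        2.625         2.2580        15.8057
  8        2.625         2.2099        17.6792
  9        1.125         0.9269         8.3424
  10     101.125        81.5478       815.4777
  Σ                    101.5599       907.5485
Price P = Σ PV = 101.5599.
Macaulay duration = Σ(t·PV) / P = 907.5485 / 101.5599 = 8.93609 half-year periods.
In years: 8.93609 / 2 = 4.46805 years.

4.47 years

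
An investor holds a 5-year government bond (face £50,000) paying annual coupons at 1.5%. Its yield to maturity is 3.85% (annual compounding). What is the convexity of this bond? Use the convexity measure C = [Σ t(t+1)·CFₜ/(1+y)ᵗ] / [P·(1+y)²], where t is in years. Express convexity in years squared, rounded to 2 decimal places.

With y = 0.0385:
  t   CF        PV=CF/(1+0.0385)^t    t·PV        t(t+1)·PV
  1       750.00       722.1955       722.1955       1,444.3909
  2       750.00       695.4217     1,390.8435       4,172.5304
  3       750.00       669.6406     2,008.9217       8,035.6869
  4       750.00       644.8152     2,579.2608      12,896.3038
  5    50,750.00    42,014.9201   210,074.6006   1,260,447.6037
  Σ                 44,746.9931   216,775.8221   1,286,996.5158
P = 44,746.9931.
Convexity = Σ t(t+1)·PV / [P·(1+y)²] = 1,286,996.5158 / (44,746.9931 × 1.078482) = 26.66862.

26.67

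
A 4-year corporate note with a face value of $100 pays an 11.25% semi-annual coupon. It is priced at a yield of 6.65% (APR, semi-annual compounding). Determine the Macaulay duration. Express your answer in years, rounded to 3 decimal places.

3.383 years

Periodic yield y = 0.03325. Discount each cash flow and weight by its period:
  t   CF        PV=CF/(1+0.03325)^t    t·PV
  1        5.625         5.4440         5.4440
  2        5.625         5.2688        10.5376
  3        5.625         5.0992        15.2977
  4        5.625         4.9352        19.7406
  5        5.625         4.7763        23.8817
  6        5.625         4.6226        27.7358
  7        5.625         4.4739        31.3172
  8      105.625        81.3062       650.4492
  Σ                    115.9262       784.4039
Price P = Σ PV = 115.9262.
Macaulay duration = Σ(t·PV) / P = 784.4039 / 115.9262 = 6.76641 half-year periods.
In years: 6.76641 / 2 = 3.38320 years.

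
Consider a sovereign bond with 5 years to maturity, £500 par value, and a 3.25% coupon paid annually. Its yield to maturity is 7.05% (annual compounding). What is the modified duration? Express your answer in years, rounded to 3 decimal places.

4.356 years

Periodic yield y = 0.0705. First find Macaulay duration:
  t   CF        PV=CF/(1+0.0705)^t    t·PV
  1        16.25        15.1798        15.1798
  2        16.25        14.1801        28.3602
  3        16.25        13.2463        39.7388
  4        16.25        12.3739        49.4956
  5       516.25       367.2203     1,836.1016
  Σ                    422.2004     1,968.8761
P = 422.2004; Macaulay duration = 1,968.8761 / 422.2004 = 4.66337 years.
Modified duration = D_Mac / (1 + y) = 4.66337 / 1.0705 = 4.35625 years.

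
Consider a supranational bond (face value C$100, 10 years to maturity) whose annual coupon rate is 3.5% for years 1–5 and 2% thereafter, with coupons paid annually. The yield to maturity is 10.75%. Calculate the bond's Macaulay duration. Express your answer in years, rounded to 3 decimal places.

8.064 years

Periodic yield y = 0.1075. Discount each cash flow and weight by its year:
  t   CF        PV=CF/(1+0.1075)^t    t·PV
  1         3.50         3.1603         3.1603
  2         3.50         2.8535         5.7070
  3         3.50         2.5765         7.7296
  4         3.50         2.3264         9.3058
  5         3.50         2.1006        10.5031
  6         2.00         1.0838         6.5031
  7         2.00         0.9786         6.8505
  8         2.00         0.8836         7.0692
  9         2.00         0.7979         7.1809
  10      102.00        36.7420       367.4200
  Σ                     53.5034       431.4296
Price P = Σ PV = 53.5034.
Macaulay duration = Σ(t·PV) / P = 431.4296 / 53.5034 = 8.06359 years.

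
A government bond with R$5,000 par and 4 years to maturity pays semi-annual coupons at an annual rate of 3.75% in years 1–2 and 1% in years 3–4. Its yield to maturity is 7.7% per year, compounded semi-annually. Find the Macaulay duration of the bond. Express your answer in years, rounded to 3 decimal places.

3.755 years

Periodic yield y = 0.0385. Discount each cash flow and weight by its period:
  t   CF        PV=CF/(1+0.0385)^t    t·PV
  1        93.75        90.2744        90.2744
  2        93.75        86.9277       173.8554
  3        93.75        83.7051       251.1152
  4        93.75        80.6019       322.4076
  5        25.00        20.6970       103.4850
  6        25.00        19.9297       119.5783
  7        25.00        19.1909       134.3360
  8     5,025.00     3,714.3606    29,714.8845
  Σ                  4,115.6873    30,909.9365
Price P = Σ PV = 4,115.6873.
Macaulay duration = Σ(t·PV) / P = 30,909.9365 / 4,115.6873 = 7.51027 half-year periods.
In years: 7.51027 / 2 = 3.75514 years.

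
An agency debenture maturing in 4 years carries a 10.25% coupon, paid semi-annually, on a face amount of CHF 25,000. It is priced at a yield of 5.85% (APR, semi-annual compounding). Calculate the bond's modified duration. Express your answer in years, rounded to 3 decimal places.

Periodic yield y = 0.02925. First find Macaulay duration:
  t   CF        PV=CF/(1+0.02925)^t    t·PV
  1     1,281.25     1,244.8385     1,244.8385
  2     1,281.25     1,209.4617     2,418.9234
  3     1,281.25     1,175.0903     3,525.2710
  4     1,281.25     1,141.6957     4,566.7829
  5     1,281.25     1,109.2502     5,546.2508
  6     1,281.25     1,077.7267     6,466.3599
  7     1,281.25     1,047.0990     7,329.6931
  8    26,281.25    20,867.9127   166,943.3020
  Σ                 28,873.0748   198,041.4216
P = 28,873.0748; Macaulay duration = 198,041.4216 / 28,873.0748 = 6.85903 half-year periods = 3.42952 years.
Modified duration = D_Mac / (1 + y) = 3.42952 / 1.02925 = 3.33205 years.

3.332 years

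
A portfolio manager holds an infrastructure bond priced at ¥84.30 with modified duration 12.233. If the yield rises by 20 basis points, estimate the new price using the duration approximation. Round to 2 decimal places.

¥82.24

Duration approximation: ΔP/P ≈ -D_mod · Δy = -12.233 × (+0.002) = -0.024466.
New price ≈ 84.30 × (1 - 0.024466) = 82.2375162.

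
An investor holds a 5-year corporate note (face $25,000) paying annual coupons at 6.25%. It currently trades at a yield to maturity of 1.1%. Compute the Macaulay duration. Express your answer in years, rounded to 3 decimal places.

Periodic yield y = 0.011. Discount each cash flow and weight by its year:
  t   CF        PV=CF/(1+0.011)^t    t·PV
  1     1,562.50     1,545.4995     1,545.4995
  2     1,562.50     1,528.6840     3,057.3680
  3     1,562.50     1,512.0514     4,536.1542
  4     1,562.50     1,495.5998     5,982.3993
  5    26,562.50    25,148.5627   125,742.8136
  Σ                 31,230.3974   140,864.2346
Price P = Σ PV = 31,230.3974.
Macaulay duration = Σ(t·PV) / P = 140,864.2346 / 31,230.3974 = 4.51048 years.

4.510 years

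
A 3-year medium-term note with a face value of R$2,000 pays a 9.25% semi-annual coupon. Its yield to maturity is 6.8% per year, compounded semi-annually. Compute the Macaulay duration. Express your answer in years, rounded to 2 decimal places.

Periodic yield y = 0.034. Discount each cash flow and weight by its period:
  t   CF        PV=CF/(1+0.034)^t    t·PV
  1        92.50        89.4584        89.4584
  2        92.50        86.5168       173.0337
  3        92.50        83.6720       251.0160
  4        92.50        80.9207       323.6828
  5        92.50        78.2599       391.2993
  6     2,092.50     1,712.1517    10,272.9100
  Σ                  2,130.9795    11,501.4001
Price P = Σ PV = 2,130.9795.
Macaulay duration = Σ(t·PV) / P = 11,501.4001 / 2,130.9795 = 5.39724 half-year periods.
In years: 5.39724 / 2 = 2.69862 years.

2.70 years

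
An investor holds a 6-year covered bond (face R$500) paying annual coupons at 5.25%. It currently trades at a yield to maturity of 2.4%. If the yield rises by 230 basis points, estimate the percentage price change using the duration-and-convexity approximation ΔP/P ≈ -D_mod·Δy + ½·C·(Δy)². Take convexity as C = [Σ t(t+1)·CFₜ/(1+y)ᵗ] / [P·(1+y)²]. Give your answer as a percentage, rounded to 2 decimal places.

With y = 0.024:
  t   CF        PV=CF/(1+0.024)^t    t·PV        t(t+1)·PV
  1        26.25        25.6348        25.6348          51.2695
  2        26.25        25.0340        50.0679         150.2037
  3        26.25        24.4472        73.3417         293.3666
  4        26.25        23.8742        95.4969         477.4847
  5        26.25        23.3147       116.5734         699.4405
  6       526.25       456.4491     2,738.6947      19,170.8628
  Σ                    578.7540     3,099.8094      20,842.6279
P = 578.7540; D_Mac = 5.35601 yrs; D_mod = 5.23047 yrs; C = 34.34461.
Duration effect: -5.23047 × (+0.023) = -0.120301
Convexity effect: 0.5 × 34.34461 × (0.023)² = +0.0090841
ΔP/P ≈ -0.120301 + 0.0090841 = -0.111217 = -11.1217%.

-11.12%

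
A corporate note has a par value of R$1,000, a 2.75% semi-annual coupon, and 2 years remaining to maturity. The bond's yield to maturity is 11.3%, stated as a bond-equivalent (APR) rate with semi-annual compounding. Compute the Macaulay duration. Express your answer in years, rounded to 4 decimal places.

Periodic yield y = 0.0565. Discount each cash flow and weight by its period:
  t   CF        PV=CF/(1+0.0565)^t    t·PV
  1        13.75        13.0147        13.0147
  2        13.75        12.3187        24.6373
  3        13.75        11.6599        34.9796
  4     1,013.75       813.6785     3,254.7142
  Σ                    850.6718     3,327.3458
Price P = Σ PV = 850.6718.
Macaulay duration = Σ(t·PV) / P = 3,327.3458 / 850.6718 = 3.91143 half-year periods.
In years: 3.91143 / 2 = 1.95572 years.

1.9557 years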